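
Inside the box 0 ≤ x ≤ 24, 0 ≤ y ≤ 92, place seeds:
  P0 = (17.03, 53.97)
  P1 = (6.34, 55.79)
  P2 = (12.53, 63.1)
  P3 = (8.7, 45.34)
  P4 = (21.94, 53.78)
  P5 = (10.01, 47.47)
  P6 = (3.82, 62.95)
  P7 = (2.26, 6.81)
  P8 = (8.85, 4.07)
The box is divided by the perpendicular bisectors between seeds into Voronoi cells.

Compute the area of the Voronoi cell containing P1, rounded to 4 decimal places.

Area of P1's cell: 97.0097

1. box [0,24]×[0,92]: [(0, 0) (24, 0) (24, 92) (0, 92)]
2. ⊥bis P1·P0 via (11.685,54.88): [(0, 0) (2.3415, 0) (18.0048, 92) (0, 92)]  |A|=935.9305
3. ⊥bis P1·P2 via (9.435,59.445): [(0, 67.4344) (0, 0) (2.3415, 0) (12.0808, 57.2046)]  |A|=474.3032
4. ⊥bis P1·P3 via (7.52,50.565): [(0, 67.4344) (0, 48.8667) (11.0875, 51.3707) (12.0808, 57.2046)]  |A|=143.2545
5. ⊥bis P1·P4 via (14.14,54.785): [(0, 67.4344) (0, 48.8667) (11.0875, 51.3707) (12.0808, 57.2046)]  |A|=143.2545
6. ⊥bis P1·P5 via (8.175,51.63): [(0, 67.4344) (0, 48.8667) (3.9148, 49.7508) (11.3718, 53.0401) (12.0808, 57.2046)]  |A|=137.4976
7. ⊥bis P1·P6 via (5.08,59.37): [(8.2189, 60.4748) (0, 57.5821) (0, 48.8667) (3.9148, 49.7508) (11.3718, 53.0401) (12.0808, 57.2046)]  |A|=97.0097
8. ⊥bis P1·P7 via (4.3,31.3): [(8.2189, 60.4748) (0, 57.5821) (0, 48.8667) (3.9148, 49.7508) (11.3718, 53.0401) (12.0808, 57.2046)]  |A|=97.0097
9. ⊥bis P1·P8 via (7.595,29.93): [(8.2189, 60.4748) (0, 57.5821) (0, 48.8667) (3.9148, 49.7508) (11.3718, 53.0401) (12.0808, 57.2046)]  |A|=97.0097
10. canonical 6-gon: [(8.2189, 60.4748) (0, 57.5821) (0, 48.8667) (3.9148, 49.7508) (11.3718, 53.0401) (12.0808, 57.2046)]
11. shoelace: 97.0097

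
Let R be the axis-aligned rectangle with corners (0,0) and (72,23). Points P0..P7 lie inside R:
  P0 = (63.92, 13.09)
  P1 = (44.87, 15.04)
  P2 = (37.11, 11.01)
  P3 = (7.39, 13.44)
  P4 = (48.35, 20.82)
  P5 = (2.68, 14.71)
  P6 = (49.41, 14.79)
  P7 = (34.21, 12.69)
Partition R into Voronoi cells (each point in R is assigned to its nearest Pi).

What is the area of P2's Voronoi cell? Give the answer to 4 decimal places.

Area of P2's cell: 162.9253

1. box [0,72]×[0,23]: [(0, 0) (72, 0) (72, 23) (0, 23)]
2. ⊥bis P2·P0 via (50.515,12.05): [(0, 0) (51.4499, 0) (49.6655, 23) (0, 23)]  |A|=1162.8264
3. ⊥bis P2·P1 via (40.99,13.025): [(0, 0) (47.7543, 0) (35.8097, 23) (0, 23)]  |A|=960.9855
4. ⊥bis P2·P3 via (22.25,12.225): [(21.2504, 0) (47.7543, 0) (35.8097, 23) (23.131, 23)]  |A|=450.5989
5. ⊥bis P2·P4 via (42.73,15.915): [(21.2504, 0) (47.7543, 0) (35.8097, 23) (23.131, 23)]  |A|=450.5989
6. ⊥bis P2·P5 via (19.895,12.86): [(21.2504, 0) (47.7543, 0) (35.8097, 23) (23.131, 23)]  |A|=450.5989
7. ⊥bis P2·P6 via (43.26,12.9): [(21.2504, 0) (47.2244, 0) (46.4563, 2.4993) (35.8097, 23) (23.131, 23)]  |A|=449.9367
8. ⊥bis P2·P7 via (35.66,11.85): [(28.7952, 0) (47.2244, 0) (46.4563, 2.4993) (38.7923, 17.2569)]  |A|=162.9253
9. canonical 4-gon: [(28.7952, 0) (47.2244, 0) (46.4563, 2.4993) (38.7923, 17.2569)]
10. shoelace: 162.9253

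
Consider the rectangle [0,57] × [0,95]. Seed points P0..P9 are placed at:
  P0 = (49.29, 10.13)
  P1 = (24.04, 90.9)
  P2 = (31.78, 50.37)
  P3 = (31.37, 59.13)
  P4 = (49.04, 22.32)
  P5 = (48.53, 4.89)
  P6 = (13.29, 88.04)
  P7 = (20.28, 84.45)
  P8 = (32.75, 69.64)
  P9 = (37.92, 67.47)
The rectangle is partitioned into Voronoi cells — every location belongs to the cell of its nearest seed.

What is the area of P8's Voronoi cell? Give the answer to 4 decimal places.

1. box [0,57]×[0,95]: [(0, 0) (57, 0) (57, 95) (0, 95)]
2. ⊥bis P8·P0 via (41.02,39.885): [(0, 28.484) (57, 44.3264) (57, 95) (0, 95)]  |A|=3339.9016
3. ⊥bis P8·P1 via (28.395,80.27): [(0, 68.6369) (0, 28.484) (57, 44.3264) (57, 91.9892)]  |A|=2502.7436
4. ⊥bis P8·P2 via (32.265,60.005): [(0, 68.6369) (0, 61.6291) (57, 58.7599) (57, 91.9892)]  |A|=1146.7544
5. ⊥bis P8·P3 via (32.06,64.385): [(0, 68.6369) (0, 68.5946) (57, 61.1103) (57, 91.9892)]  |A|=881.2529
6. ⊥bis P8·P4 via (40.895,45.98): [(0, 68.6369) (0, 68.5946) (57, 61.1103) (57, 91.9892)]  |A|=881.2529
7. ⊥bis P8·P5 via (40.64,37.265): [(0, 68.6369) (0, 68.5946) (57, 61.1103) (57, 91.9892)]  |A|=881.2529
8. ⊥bis P8·P6 via (23.02,78.84): [(21.8284, 77.5797) (11.8602, 67.0373) (57, 61.1103) (57, 91.9892)]  |A|=810.5122
9. ⊥bis P8·P7 via (26.515,77.045): [(32.1933, 81.8261) (14.2558, 66.7228) (57, 61.1103) (57, 91.9892)]  |A|=756.1292
10. ⊥bis P8·P9 via (35.335,68.555): [(42.7145, 86.1365) (32.1933, 81.8261) (14.2558, 66.7228) (33.5051, 64.1953)]  |A|=263.6092
11. canonical 4-gon: [(42.7145, 86.1365) (32.1933, 81.8261) (14.2558, 66.7228) (33.5051, 64.1953)]
12. shoelace: 263.6092

Area of P8's cell: 263.6092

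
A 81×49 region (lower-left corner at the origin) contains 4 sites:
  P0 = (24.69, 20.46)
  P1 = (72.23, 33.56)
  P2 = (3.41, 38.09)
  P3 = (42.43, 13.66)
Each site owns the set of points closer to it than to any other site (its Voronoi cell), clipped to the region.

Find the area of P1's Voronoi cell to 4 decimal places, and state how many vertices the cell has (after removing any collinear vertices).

Area of P1's cell: 1183.7219 (5 vertices)

1. box [0,81]×[0,49]: [(0, 0) (81, 0) (81, 49) (0, 49)]
2. ⊥bis P1·P0 via (48.46,27.01): [(55.9028, 0) (81, 0) (81, 49) (42.4005, 49)]  |A|=1560.5692
3. ⊥bis P1·P2 via (37.82,35.825): [(55.9028, 0) (81, 0) (81, 49) (42.4005, 49)]  |A|=1560.5692
4. ⊥bis P1·P3 via (57.33,23.61): [(43.8235, 43.8358) (73.0964, 0) (81, 0) (81, 49) (42.4005, 49)]  |A|=1183.7219
5. canonical 5-gon: [(43.8235, 43.8358) (73.0964, 0) (81, 0) (81, 49) (42.4005, 49)]
6. shoelace: 1183.7219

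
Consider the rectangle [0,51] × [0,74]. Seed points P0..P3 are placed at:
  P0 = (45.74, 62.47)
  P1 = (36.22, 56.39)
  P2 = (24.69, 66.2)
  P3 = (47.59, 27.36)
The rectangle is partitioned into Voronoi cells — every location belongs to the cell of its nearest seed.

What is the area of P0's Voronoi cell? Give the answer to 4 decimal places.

Area of P0's cell: 274.8650

1. box [0,51]×[0,74]: [(0, 0) (51, 0) (51, 74) (0, 74)]
2. ⊥bis P0·P1 via (40.98,59.43): [(51, 43.7408) (51, 74) (31.6748, 74)]  |A|=292.3828
3. ⊥bis P0·P2 via (35.215,64.335): [(35.7867, 67.5616) (51, 43.7408) (51, 74) (36.9276, 74)]  |A|=275.4728
4. ⊥bis P0·P3 via (46.665,44.915): [(35.7867, 67.5616) (50.1334, 45.0978) (51, 45.1434) (51, 74) (36.9276, 74)]  |A|=274.865
5. canonical 5-gon: [(35.7867, 67.5616) (50.1334, 45.0978) (51, 45.1434) (51, 74) (36.9276, 74)]
6. shoelace: 274.865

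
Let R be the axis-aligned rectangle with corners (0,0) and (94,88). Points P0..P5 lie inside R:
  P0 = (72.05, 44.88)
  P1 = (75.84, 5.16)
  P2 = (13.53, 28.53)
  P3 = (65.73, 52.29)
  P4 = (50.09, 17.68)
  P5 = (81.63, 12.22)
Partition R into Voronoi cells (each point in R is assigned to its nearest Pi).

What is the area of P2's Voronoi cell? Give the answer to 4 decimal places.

Area of P2's cell: 2616.4248

1. box [0,94]×[0,88]: [(0, 0) (94, 0) (94, 88) (0, 88)]
2. ⊥bis P2·P0 via (42.79,36.705): [(0, 0) (53.0451, 0) (28.4586, 88) (0, 88)]  |A|=3586.1617
3. ⊥bis P2·P1 via (44.685,16.845): [(0, 0) (38.3671, 0) (46.7789, 22.4279) (28.4586, 88) (0, 88)]  |A|=3421.5641
4. ⊥bis P2·P3 via (39.63,40.41): [(0, 0) (38.3671, 0) (46.7789, 22.4279) (45.1322, 28.3219) (17.9683, 88) (0, 88)]  |A|=3108.5447
5. ⊥bis P2·P4 via (31.81,23.105): [(0, 0) (24.9531, 0) (38.0051, 43.9799) (17.9683, 88) (0, 88)]  |A|=2616.4248
6. ⊥bis P2·P5 via (47.58,20.375): [(0, 0) (24.9531, 0) (38.0051, 43.9799) (17.9683, 88) (0, 88)]  |A|=2616.4248
7. canonical 5-gon: [(0, 0) (24.9531, 0) (38.0051, 43.9799) (17.9683, 88) (0, 88)]
8. shoelace: 2616.4248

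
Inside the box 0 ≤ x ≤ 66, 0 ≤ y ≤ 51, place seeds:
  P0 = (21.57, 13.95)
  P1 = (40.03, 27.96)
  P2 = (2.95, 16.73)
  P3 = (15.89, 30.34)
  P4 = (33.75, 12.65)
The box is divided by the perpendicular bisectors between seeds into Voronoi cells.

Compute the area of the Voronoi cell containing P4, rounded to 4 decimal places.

Area of P4's cell: 625.6570

1. box [0,66]×[0,51]: [(0, 0) (66, 0) (66, 51) (0, 51)]
2. ⊥bis P4·P0 via (27.66,13.3): [(26.2405, 0) (66, 0) (66, 51) (31.6838, 51)]  |A|=1888.9311
3. ⊥bis P4·P1 via (36.89,20.305): [(28.7634, 23.6384) (26.2405, 0) (66, 0) (66, 8.3644)]  |A|=625.657
4. ⊥bis P4·P2 via (18.35,14.69): [(28.7634, 23.6384) (26.2405, 0) (66, 0) (66, 8.3644)]  |A|=625.657
5. ⊥bis P4·P3 via (24.82,21.495): [(28.7634, 23.6384) (26.2405, 0) (66, 0) (66, 8.3644)]  |A|=625.657
6. canonical 4-gon: [(28.7634, 23.6384) (26.2405, 0) (66, 0) (66, 8.3644)]
7. shoelace: 625.657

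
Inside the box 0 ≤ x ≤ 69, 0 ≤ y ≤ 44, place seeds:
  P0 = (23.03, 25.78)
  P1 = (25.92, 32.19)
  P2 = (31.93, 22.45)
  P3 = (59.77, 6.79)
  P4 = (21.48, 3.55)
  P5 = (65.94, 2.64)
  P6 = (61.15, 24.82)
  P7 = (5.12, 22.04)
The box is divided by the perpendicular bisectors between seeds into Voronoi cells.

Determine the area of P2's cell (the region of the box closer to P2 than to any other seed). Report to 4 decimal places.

1. box [0,69]×[0,44]: [(0, 0) (69, 0) (69, 44) (0, 44)]
2. ⊥bis P2·P0 via (27.48,24.115): [(18.4572, 0) (69, 0) (69, 44) (34.9201, 44)]  |A|=1861.6991
3. ⊥bis P2·P1 via (28.925,27.32): [(28.6054, 27.1228) (18.4572, 0) (69, 0) (69, 44) (55.9571, 44)]  |A|=1684.1758
4. ⊥bis P2·P3 via (45.85,14.62): [(28.6054, 27.1228) (18.4572, 0) (37.6262, 0) (62.3762, 44) (55.9571, 44)]  |A|=848.2308
5. ⊥bis P2·P4 via (26.705,13): [(28.6054, 27.1228) (23.9013, 14.5502) (40.6131, 5.31) (62.3762, 44) (55.9571, 44)]  |A|=650.6038
6. ⊥bis P2·P5 via (48.935,12.545): [(28.6054, 27.1228) (23.9013, 14.5502) (40.6131, 5.31) (62.3762, 44) (55.9571, 44)]  |A|=650.6038
7. ⊥bis P2·P6 via (46.54,23.635): [(45.4158, 37.4955) (28.6054, 27.1228) (23.9013, 14.5502) (40.6131, 5.31) (47.0921, 16.8282)]  |A|=449.0116
8. ⊥bis P2·P7 via (18.525,22.245): [(45.4158, 37.4955) (28.6054, 27.1228) (23.9013, 14.5502) (40.6131, 5.31) (47.0921, 16.8282)]  |A|=449.0116
9. canonical 5-gon: [(45.4158, 37.4955) (28.6054, 27.1228) (23.9013, 14.5502) (40.6131, 5.31) (47.0921, 16.8282)]
10. shoelace: 449.0116

Area of P2's cell: 449.0116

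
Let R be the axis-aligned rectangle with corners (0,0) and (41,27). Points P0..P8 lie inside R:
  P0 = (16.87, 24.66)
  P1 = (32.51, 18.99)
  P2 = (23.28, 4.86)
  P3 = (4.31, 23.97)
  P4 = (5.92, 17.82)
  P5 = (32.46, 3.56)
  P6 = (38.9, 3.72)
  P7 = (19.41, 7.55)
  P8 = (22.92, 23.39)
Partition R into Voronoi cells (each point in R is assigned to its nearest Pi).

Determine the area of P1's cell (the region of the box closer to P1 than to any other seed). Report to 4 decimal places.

1. box [0,41]×[0,27]: [(0, 0) (41, 0) (41, 27) (0, 27)]
2. ⊥bis P1·P0 via (24.69,21.825): [(16.7777, 0) (41, 0) (41, 27) (26.5661, 27)]  |A|=521.8581
3. ⊥bis P1·P2 via (27.895,11.925): [(22.4018, 15.5133) (41, 3.3646) (41, 27) (26.5661, 27)]  |A|=302.6876
4. ⊥bis P1·P3 via (18.41,21.48): [(22.4018, 15.5133) (41, 3.3646) (41, 27) (26.5661, 27)]  |A|=302.6876
5. ⊥bis P1·P4 via (19.215,18.405): [(22.4018, 15.5133) (41, 3.3646) (41, 27) (26.5661, 27)]  |A|=302.6876
6. ⊥bis P1·P5 via (32.485,11.275): [(22.4018, 15.5133) (28.8721, 11.2867) (41, 11.2474) (41, 27) (26.5661, 27)]  |A|=254.8865
7. ⊥bis P1·P6 via (35.705,11.355): [(22.4018, 15.5133) (28.8721, 11.2867) (35.4906, 11.2653) (41, 13.5708) (41, 27) (26.5661, 27)]  |A|=248.4863
8. ⊥bis P1·P7 via (25.96,13.27): [(22.8709, 16.8073) (26.1247, 13.0814) (28.8721, 11.2867) (35.4906, 11.2653) (41, 13.5708) (41, 27) (26.5661, 27)]  |A|=245.507
9. ⊥bis P1·P8 via (27.715,21.19): [(24.7283, 14.6804) (26.1247, 13.0814) (28.8721, 11.2867) (35.4906, 11.2653) (41, 13.5708) (41, 27) (30.3807, 27)]  |A|=208.6143
10. canonical 7-gon: [(24.7283, 14.6804) (26.1247, 13.0814) (28.8721, 11.2867) (35.4906, 11.2653) (41, 13.5708) (41, 27) (30.3807, 27)]
11. shoelace: 208.6143

Area of P1's cell: 208.6143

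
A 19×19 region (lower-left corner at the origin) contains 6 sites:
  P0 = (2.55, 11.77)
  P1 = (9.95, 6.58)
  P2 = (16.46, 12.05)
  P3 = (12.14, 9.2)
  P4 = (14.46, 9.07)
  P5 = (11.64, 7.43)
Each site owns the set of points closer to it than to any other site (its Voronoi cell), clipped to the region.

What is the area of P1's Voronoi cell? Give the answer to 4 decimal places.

Area of P1's cell: 85.1205

1. box [0,19]×[0,19]: [(0, 0) (19, 0) (19, 19) (0, 19)]
2. ⊥bis P1·P0 via (6.25,9.175): [(0, 0.2636) (0, 0) (19, 0) (19, 19) (13.1408, 19)]  |A|=237.8948
3. ⊥bis P1·P2 via (13.205,9.315): [(9.4677, 13.7629) (0, 0.2636) (0, 0) (19, 0) (19, 2.4182)]  |A|=143.5207
4. ⊥bis P1·P3 via (11.045,7.89): [(7.454, 10.8917) (0, 0.2636) (0, 0) (19, 0) (19, 1.2406)]  |A|=111.6152
5. ⊥bis P1·P4 via (12.205,7.825): [(13.1325, 6.1451) (7.454, 10.8917) (0, 0.2636) (0, 0) (16.5252, 0)]  |A|=100.3717
6. ⊥bis P1·P5 via (10.795,7.005): [(9.8457, 8.8925) (7.454, 10.8917) (0, 0.2636) (0, 0) (14.3182, 0)]  |A|=85.1205
7. canonical 5-gon: [(9.8457, 8.8925) (7.454, 10.8917) (0, 0.2636) (0, 0) (14.3182, 0)]
8. shoelace: 85.1205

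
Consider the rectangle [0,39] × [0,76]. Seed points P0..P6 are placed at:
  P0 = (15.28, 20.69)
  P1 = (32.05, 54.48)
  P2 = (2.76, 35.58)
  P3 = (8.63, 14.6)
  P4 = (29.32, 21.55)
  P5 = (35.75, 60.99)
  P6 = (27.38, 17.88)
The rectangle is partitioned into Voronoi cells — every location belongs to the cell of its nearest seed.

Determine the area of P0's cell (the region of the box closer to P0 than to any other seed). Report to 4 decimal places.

1. box [0,39]×[0,76]: [(0, 0) (39, 0) (39, 76) (0, 76)]
2. ⊥bis P0·P1 via (23.665,37.585): [(0, 49.33) (0, 0) (39, 0) (39, 29.9742)]  |A|=1546.4316
3. ⊥bis P0·P2 via (9.02,28.135): [(21.5231, 38.648) (0, 20.5507) (0, 0) (39, 0) (39, 29.9742)]  |A|=1236.722
4. ⊥bis P0·P3 via (11.955,17.645): [(21.5231, 38.648) (5.2508, 24.9657) (28.1141, 0) (39, 0) (39, 29.9742)]  |A|=831.8242
5. ⊥bis P0·P4 via (22.3,21.12): [(21.2409, 38.4107) (5.2508, 24.9657) (23.2696, 5.2899)]  |A|=278.441
6. ⊥bis P0·P5 via (25.515,40.84): [(21.2409, 38.4107) (5.2508, 24.9657) (23.2696, 5.2899)]  |A|=278.441
7. ⊥bis P0·P6 via (21.33,19.285): [(22.1865, 22.9731) (21.2409, 38.4107) (5.2508, 24.9657) (19.1297, 9.8105)]  |A|=244.2858
8. canonical 4-gon: [(22.1865, 22.9731) (21.2409, 38.4107) (5.2508, 24.9657) (19.1297, 9.8105)]
9. shoelace: 244.2858

Area of P0's cell: 244.2858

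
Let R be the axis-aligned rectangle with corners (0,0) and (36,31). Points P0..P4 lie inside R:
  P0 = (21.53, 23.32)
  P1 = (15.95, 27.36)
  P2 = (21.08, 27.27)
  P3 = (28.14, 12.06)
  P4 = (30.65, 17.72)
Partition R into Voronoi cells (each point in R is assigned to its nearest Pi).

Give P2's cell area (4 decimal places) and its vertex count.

Area of P2's cell: 71.0083 (4 vertices)

1. box [0,36]×[0,31]: [(0, 0) (36, 0) (36, 31) (0, 31)]
2. ⊥bis P2·P0 via (21.305,25.295): [(0, 22.8678) (36, 26.9691) (36, 31) (0, 31)]  |A|=218.9347
3. ⊥bis P2·P1 via (18.515,27.315): [(18.4739, 24.9725) (36, 26.9691) (36, 31) (18.5796, 31)]  |A|=87.8237
4. ⊥bis P2·P3 via (24.61,19.665): [(18.4739, 24.9725) (36, 26.9691) (36, 31) (18.5796, 31)]  |A|=87.8237
5. ⊥bis P2·P4 via (25.865,22.495): [(18.4739, 24.9725) (29.6025, 26.2403) (34.3522, 31) (18.5796, 31)]  |A|=71.0083
6. canonical 4-gon: [(18.4739, 24.9725) (29.6025, 26.2403) (34.3522, 31) (18.5796, 31)]
7. shoelace: 71.0083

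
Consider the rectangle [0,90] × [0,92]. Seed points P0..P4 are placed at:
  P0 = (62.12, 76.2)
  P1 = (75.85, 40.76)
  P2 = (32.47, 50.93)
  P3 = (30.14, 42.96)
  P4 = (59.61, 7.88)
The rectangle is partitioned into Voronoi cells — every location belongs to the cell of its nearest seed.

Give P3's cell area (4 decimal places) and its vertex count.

Area of P3's cell: 1941.3518 (5 vertices)

1. box [0,90]×[0,92]: [(0, 0) (90, 0) (90, 92) (0, 92)]
2. ⊥bis P3·P0 via (46.13,59.58): [(0, 0) (90, 0) (90, 17.3729) (12.4327, 92) (0, 92)]  |A|=5385.689
3. ⊥bis P3·P1 via (52.995,41.86): [(0, 0) (50.9803, 0) (53.5063, 52.4833) (12.4327, 92) (0, 92)]  |A|=4044.7459
4. ⊥bis P3·P2 via (31.305,46.945): [(0, 56.0969) (0, 0) (50.9803, 0) (52.9354, 40.6214)]  |A|=2520.2021
5. ⊥bis P3·P4 via (44.875,25.42): [(0, 56.0969) (0, 0) (14.616, 0) (52.5126, 31.8362) (52.9354, 40.6214)]  |A|=1941.3518
6. canonical 5-gon: [(0, 56.0969) (0, 0) (14.616, 0) (52.5126, 31.8362) (52.9354, 40.6214)]
7. shoelace: 1941.3518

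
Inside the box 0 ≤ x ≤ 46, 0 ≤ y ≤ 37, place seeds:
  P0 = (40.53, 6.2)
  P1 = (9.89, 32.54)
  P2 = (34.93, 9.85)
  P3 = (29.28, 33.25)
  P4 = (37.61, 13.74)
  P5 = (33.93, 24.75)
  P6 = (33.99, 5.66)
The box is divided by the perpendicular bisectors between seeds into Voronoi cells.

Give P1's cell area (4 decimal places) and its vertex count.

1. box [0,46]×[0,37]: [(0, 0) (46, 0) (46, 37) (0, 37)]
2. ⊥bis P1·P0 via (25.21,19.37): [(0, 0) (8.5584, 0) (40.3658, 37) (0, 37)]  |A|=905.0975
3. ⊥bis P1·P2 via (22.41,21.195): [(0, 0) (3.2041, 0) (36.7317, 37) (0, 37)]  |A|=738.8132
4. ⊥bis P1·P3 via (19.585,32.895): [(0, 0) (3.2041, 0) (20.1065, 18.6529) (19.4347, 37) (0, 37)]  |A|=580.1384
5. ⊥bis P1·P4 via (23.75,23.14): [(0, 0) (3.2041, 0) (20.1065, 18.6529) (19.4347, 37) (0, 37)]  |A|=580.1384
6. ⊥bis P1·P5 via (21.91,28.645): [(0, 0) (3.2041, 0) (17.8737, 16.1888) (19.9609, 22.63) (19.4347, 37) (0, 37)]  |A|=575.519
7. ⊥bis P1·P6 via (21.94,19.1): [(0, 0) (0.6368, 0) (14.3246, 12.2722) (17.8737, 16.1888) (19.9609, 22.63) (19.4347, 37) (0, 37)]  |A|=559.7652
8. canonical 7-gon: [(0, 0) (0.6368, 0) (14.3246, 12.2722) (17.8737, 16.1888) (19.9609, 22.63) (19.4347, 37) (0, 37)]
9. shoelace: 559.7652

Area of P1's cell: 559.7652 (7 vertices)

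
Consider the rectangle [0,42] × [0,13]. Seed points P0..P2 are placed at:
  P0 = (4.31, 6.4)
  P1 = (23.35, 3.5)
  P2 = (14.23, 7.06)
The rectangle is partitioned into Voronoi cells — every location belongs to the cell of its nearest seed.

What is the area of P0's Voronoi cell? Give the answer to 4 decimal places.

Area of P0's cell: 120.7089

1. box [0,42]×[0,13]: [(0, 0) (42, 0) (42, 13) (0, 13)]
2. ⊥bis P0·P1 via (13.83,4.95): [(0, 0) (13.0761, 0) (15.0561, 13) (0, 13)]  |A|=182.8591
3. ⊥bis P0·P2 via (9.27,6.73): [(0, 0) (9.7178, 0) (8.8528, 13) (0, 13)]  |A|=120.7089
4. canonical 4-gon: [(0, 0) (9.7178, 0) (8.8528, 13) (0, 13)]
5. shoelace: 120.7089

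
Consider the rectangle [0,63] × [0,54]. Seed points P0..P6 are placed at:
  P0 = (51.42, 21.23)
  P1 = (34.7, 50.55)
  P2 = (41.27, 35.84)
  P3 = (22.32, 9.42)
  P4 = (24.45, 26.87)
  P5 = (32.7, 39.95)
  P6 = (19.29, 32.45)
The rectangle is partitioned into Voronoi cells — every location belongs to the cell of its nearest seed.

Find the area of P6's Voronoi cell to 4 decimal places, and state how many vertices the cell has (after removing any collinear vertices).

1. box [0,63]×[0,54]: [(0, 0) (63, 0) (63, 54) (0, 54)]
2. ⊥bis P6·P0 via (35.355,26.84): [(0, 0) (25.9823, 0) (44.8394, 54) (0, 54)]  |A|=1912.1871
3. ⊥bis P6·P1 via (26.995,41.5): [(0, 0) (25.9823, 0) (37.3853, 32.6539) (12.313, 54) (0, 54)]  |A|=1565.031
4. ⊥bis P6·P2 via (30.28,34.145): [(0, 0) (25.9823, 0) (32.6163, 18.9972) (29.4707, 39.3922) (12.313, 54) (0, 54)]  |A|=1494.9202
5. ⊥bis P6·P3 via (20.805,20.935): [(0, 18.1977) (32.0884, 22.4195) (29.4707, 39.3922) (12.313, 54) (0, 54)]  |A|=895.331
6. ⊥bis P6·P4 via (21.87,29.66): [(0, 18.1977) (11.0464, 19.6511) (29.8356, 37.0261) (29.4707, 39.3922) (12.313, 54) (0, 54)]  |A|=738.5369
7. ⊥bis P6·P5 via (25.995,36.2): [(0, 18.1977) (11.0464, 19.6511) (26.9997, 34.4036) (19.4274, 47.943) (12.313, 54) (0, 54)]  |A|=699.0875
8. canonical 6-gon: [(0, 18.1977) (11.0464, 19.6511) (26.9997, 34.4036) (19.4274, 47.943) (12.313, 54) (0, 54)]
9. shoelace: 699.0875

Area of P6's cell: 699.0875 (6 vertices)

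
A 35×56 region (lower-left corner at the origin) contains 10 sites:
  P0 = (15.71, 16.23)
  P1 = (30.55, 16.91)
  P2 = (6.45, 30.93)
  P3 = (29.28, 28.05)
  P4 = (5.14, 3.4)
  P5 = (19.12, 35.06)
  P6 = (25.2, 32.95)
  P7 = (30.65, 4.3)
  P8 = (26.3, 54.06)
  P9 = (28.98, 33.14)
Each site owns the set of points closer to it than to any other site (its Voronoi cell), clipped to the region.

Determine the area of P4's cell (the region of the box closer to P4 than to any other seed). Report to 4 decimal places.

Area of P4's cell: 197.0855

1. box [0,35]×[0,56]: [(0, 0) (35, 0) (35, 56) (0, 56)]
2. ⊥bis P4·P0 via (10.425,9.815): [(0, 18.4036) (0, 0) (22.3386, 0)]  |A|=205.5555
3. ⊥bis P4·P1 via (17.845,10.155): [(0, 18.4036) (0, 0) (22.3386, 0)]  |A|=205.5555
4. ⊥bis P4·P2 via (5.795,17.165): [(1.2404, 17.3817) (0, 17.4408) (0, 0) (22.3386, 0)]  |A|=204.9583
5. ⊥bis P4·P3 via (17.21,15.725): [(1.2404, 17.3817) (0, 17.4408) (0, 0) (22.3386, 0)]  |A|=204.9583
6. ⊥bis P4·P5 via (12.13,19.23): [(1.2404, 17.3817) (0, 17.4408) (0, 0) (22.3386, 0)]  |A|=204.9583
7. ⊥bis P4·P6 via (15.17,18.175): [(1.2404, 17.3817) (0, 17.4408) (0, 0) (22.3386, 0)]  |A|=204.9583
8. ⊥bis P4·P7 via (17.895,3.85): [(17.9019, 3.6552) (1.2404, 17.3817) (0, 17.4408) (0, 0) (18.0308, 0)]  |A|=197.0855
9. ⊥bis P4·P8 via (15.72,28.73): [(17.9019, 3.6552) (1.2404, 17.3817) (0, 17.4408) (0, 0) (18.0308, 0)]  |A|=197.0855
10. ⊥bis P4·P9 via (17.06,18.27): [(17.9019, 3.6552) (1.2404, 17.3817) (0, 17.4408) (0, 0) (18.0308, 0)]  |A|=197.0855
11. canonical 5-gon: [(17.9019, 3.6552) (1.2404, 17.3817) (0, 17.4408) (0, 0) (18.0308, 0)]
12. shoelace: 197.0855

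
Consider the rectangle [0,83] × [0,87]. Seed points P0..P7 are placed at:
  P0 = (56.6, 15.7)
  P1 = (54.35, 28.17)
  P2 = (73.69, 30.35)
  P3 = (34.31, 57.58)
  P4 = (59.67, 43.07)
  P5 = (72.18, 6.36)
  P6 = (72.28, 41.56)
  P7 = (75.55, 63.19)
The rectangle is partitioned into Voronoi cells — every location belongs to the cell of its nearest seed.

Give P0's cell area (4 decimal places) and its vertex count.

1. box [0,83]×[0,87]: [(0, 0) (83, 0) (83, 87) (0, 87)]
2. ⊥bis P0·P1 via (55.475,21.935): [(0, 11.9255) (0, 0) (83, 0) (83, 26.9014)]  |A|=1611.3162
3. ⊥bis P0·P2 via (65.145,23.025): [(64.6589, 23.5921) (0, 11.9255) (0, 0) (83, 0) (83, 2.1962)]  |A|=1384.7556
4. ⊥bis P0·P3 via (45.455,36.64): [(64.6589, 23.5921) (0, 11.9255) (0, 0) (83, 0) (83, 2.1962)]  |A|=1384.7556
5. ⊥bis P0·P4 via (58.135,29.385): [(64.6589, 23.5921) (0, 11.9255) (0, 0) (83, 0) (83, 2.1962)]  |A|=1384.7556
6. ⊥bis P0·P5 via (64.39,11.03): [(68.9323, 18.6069) (64.6589, 23.5921) (0, 11.9255) (0, 0) (57.7777, 0)]  |A|=1134.6525
7. ⊥bis P0·P6 via (64.44,28.63): [(68.9323, 18.6069) (64.6589, 23.5921) (0, 11.9255) (0, 0) (57.7777, 0)]  |A|=1134.6525
8. ⊥bis P0·P7 via (66.075,39.445): [(68.9323, 18.6069) (64.6589, 23.5921) (0, 11.9255) (0, 0) (57.7777, 0)]  |A|=1134.6525
9. canonical 5-gon: [(68.9323, 18.6069) (64.6589, 23.5921) (0, 11.9255) (0, 0) (57.7777, 0)]
10. shoelace: 1134.6525

Area of P0's cell: 1134.6525 (5 vertices)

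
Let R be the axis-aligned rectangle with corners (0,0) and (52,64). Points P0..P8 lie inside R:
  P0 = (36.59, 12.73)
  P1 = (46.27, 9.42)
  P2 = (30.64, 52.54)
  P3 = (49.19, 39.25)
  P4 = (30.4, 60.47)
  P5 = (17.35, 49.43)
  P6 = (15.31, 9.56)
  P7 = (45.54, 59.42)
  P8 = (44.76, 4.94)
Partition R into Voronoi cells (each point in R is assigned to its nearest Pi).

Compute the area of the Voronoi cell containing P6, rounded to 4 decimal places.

1. box [0,52]×[0,64]: [(0, 0) (52, 0) (52, 64) (0, 64)]
2. ⊥bis P6·P0 via (25.95,11.145): [(0, 0) (27.6102, 0) (18.0764, 64) (0, 64)]  |A|=1461.9719
3. ⊥bis P6·P1 via (30.79,9.49): [(0, 0) (27.6102, 0) (18.0764, 64) (0, 64)]  |A|=1461.9719
4. ⊥bis P6·P2 via (22.975,31.05): [(0, 39.2447) (0, 0) (27.6102, 0) (22.9854, 31.0463)]  |A|=879.6245
5. ⊥bis P6·P3 via (32.25,24.405): [(0, 39.2447) (0, 0) (27.6102, 0) (22.9854, 31.0463)]  |A|=879.6245
6. ⊥bis P6·P4 via (22.855,35.015): [(0, 39.2447) (0, 0) (27.6102, 0) (22.9854, 31.0463)]  |A|=879.6245
7. ⊥bis P6·P5 via (16.33,29.495): [(0, 30.3305) (0, 0) (27.6102, 0) (23.2694, 29.1399)]  |A|=755.1664
8. ⊥bis P6·P7 via (30.425,34.49): [(0, 30.3305) (0, 0) (27.6102, 0) (23.2694, 29.1399)]  |A|=755.1664
9. ⊥bis P6·P8 via (30.035,7.25): [(0, 30.3305) (0, 0) (27.6102, 0) (23.2694, 29.1399)]  |A|=755.1664
10. canonical 4-gon: [(0, 30.3305) (0, 0) (27.6102, 0) (23.2694, 29.1399)]
11. shoelace: 755.1664

Area of P6's cell: 755.1664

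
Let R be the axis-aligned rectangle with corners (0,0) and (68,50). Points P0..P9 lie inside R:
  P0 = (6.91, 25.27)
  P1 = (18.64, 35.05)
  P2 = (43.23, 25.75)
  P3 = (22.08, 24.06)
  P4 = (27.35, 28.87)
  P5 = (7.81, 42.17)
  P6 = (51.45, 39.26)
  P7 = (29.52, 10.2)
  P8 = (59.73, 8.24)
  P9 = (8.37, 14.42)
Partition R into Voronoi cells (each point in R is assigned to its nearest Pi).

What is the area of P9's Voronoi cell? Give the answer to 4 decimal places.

Area of P9's cell: 348.0584

1. box [0,68]×[0,50]: [(0, 0) (68, 0) (68, 50) (0, 50)]
2. ⊥bis P9·P0 via (7.64,19.845): [(0, 18.8169) (0, 0) (68, 0) (68, 27.9672)]  |A|=1590.6601
3. ⊥bis P9·P1 via (13.505,24.735): [(19.9897, 21.5068) (0, 18.8169) (0, 0) (63.1918, 0)]  |A|=867.5988
4. ⊥bis P9·P2 via (25.8,20.085): [(26.3703, 18.3304) (19.9897, 21.5068) (0, 18.8169) (0, 0) (32.3279, 0)]  |A|=584.7249
5. ⊥bis P9·P3 via (15.225,19.24): [(14.1807, 20.7251) (0, 18.8169) (0, 0) (28.7533, 0)]  |A|=431.3777
6. ⊥bis P9·P4 via (17.86,21.645): [(14.1807, 20.7251) (0, 18.8169) (0, 0) (28.7533, 0)]  |A|=431.3777
7. ⊥bis P9·P5 via (8.09,28.295): [(14.1807, 20.7251) (0, 18.8169) (0, 0) (28.7533, 0)]  |A|=431.3777
8. ⊥bis P9·P6 via (29.91,26.84): [(14.1807, 20.7251) (0, 18.8169) (0, 0) (28.7533, 0)]  |A|=431.3777
9. ⊥bis P9·P7 via (18.945,12.31): [(19.1998, 13.587) (14.1807, 20.7251) (0, 18.8169) (0, 0) (16.4888, 0)]  |A|=348.0584
10. ⊥bis P9·P8 via (34.05,11.33): [(19.1998, 13.587) (14.1807, 20.7251) (0, 18.8169) (0, 0) (16.4888, 0)]  |A|=348.0584
11. canonical 5-gon: [(19.1998, 13.587) (14.1807, 20.7251) (0, 18.8169) (0, 0) (16.4888, 0)]
12. shoelace: 348.0584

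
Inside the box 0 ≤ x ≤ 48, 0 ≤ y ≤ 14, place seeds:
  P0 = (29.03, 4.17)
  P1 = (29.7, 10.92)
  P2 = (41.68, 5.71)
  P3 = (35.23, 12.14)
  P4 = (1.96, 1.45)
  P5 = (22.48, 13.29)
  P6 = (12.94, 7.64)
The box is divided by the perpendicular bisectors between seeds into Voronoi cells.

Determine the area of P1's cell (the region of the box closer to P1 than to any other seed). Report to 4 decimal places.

1. box [0,48]×[0,14]: [(0, 0) (48, 0) (48, 14) (0, 14)]
2. ⊥bis P1·P0 via (29.365,7.545): [(0, 10.4597) (48, 5.6953) (48, 14) (0, 14)]  |A|=284.2788
3. ⊥bis P1·P2 via (35.69,8.315): [(0, 10.4597) (35.1073, 6.975) (38.1624, 14) (0, 14)]  |A|=196.189
4. ⊥bis P1·P3 via (32.465,11.53): [(0, 10.4597) (33.4332, 7.1412) (31.9201, 14) (0, 14)]  |A|=168.6479
5. ⊥bis P1·P4 via (15.83,6.185): [(14.8747, 8.9833) (33.4332, 7.1412) (31.9201, 14) (13.1621, 14)]  |A|=109.3027
6. ⊥bis P1·P5 via (26.09,12.105): [(24.7437, 8.0037) (33.4332, 7.1412) (31.9201, 14) (26.712, 14)]  |A|=44.7618
7. ⊥bis P1·P6 via (21.32,9.28): [(24.7437, 8.0037) (33.4332, 7.1412) (31.9201, 14) (26.712, 14)]  |A|=44.7618
8. canonical 4-gon: [(24.7437, 8.0037) (33.4332, 7.1412) (31.9201, 14) (26.712, 14)]
9. shoelace: 44.7618

Area of P1's cell: 44.7618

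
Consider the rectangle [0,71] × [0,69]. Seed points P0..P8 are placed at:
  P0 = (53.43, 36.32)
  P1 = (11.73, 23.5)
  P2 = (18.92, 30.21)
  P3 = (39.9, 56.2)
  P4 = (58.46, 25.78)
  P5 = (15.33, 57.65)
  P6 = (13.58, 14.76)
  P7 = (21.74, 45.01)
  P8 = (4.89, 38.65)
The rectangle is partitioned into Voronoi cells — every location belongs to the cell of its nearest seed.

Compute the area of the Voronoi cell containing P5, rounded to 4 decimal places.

Area of P5's cell: 492.8259

1. box [0,71]×[0,69]: [(0, 0) (71, 0) (71, 69) (0, 69)]
2. ⊥bis P5·P0 via (34.38,46.985): [(0, 0) (8.0758, 0) (46.7049, 69) (0, 69)]  |A|=1889.9353
3. ⊥bis P5·P1 via (13.53,40.575): [(0, 42.0013) (29.8295, 38.8568) (46.7049, 69) (0, 69)]  |A|=1106.5975
4. ⊥bis P5·P2 via (17.125,43.93): [(0, 42.0013) (1.3197, 41.8622) (33.8982, 46.1245) (46.7049, 69) (0, 69)]  |A|=996.8831
5. ⊥bis P5·P3 via (27.615,56.925): [(0, 42.0013) (1.3197, 41.8622) (26.9238, 45.212) (28.3276, 69) (0, 69)]  |A|=704.3734
6. ⊥bis P5·P4 via (36.895,41.715): [(0, 42.0013) (1.3197, 41.8622) (26.9238, 45.212) (28.3276, 69) (0, 69)]  |A|=704.3734
7. ⊥bis P5·P6 via (14.455,36.205): [(0, 42.0013) (1.3197, 41.8622) (26.9238, 45.212) (28.3276, 69) (0, 69)]  |A|=704.3734
8. ⊥bis P5·P7 via (18.535,51.33): [(0, 42.0013) (0.1155, 41.9891) (27.5548, 55.9041) (28.3276, 69) (0, 69)]  |A|=558.43
9. ⊥bis P5·P8 via (10.11,48.15): [(0, 53.7052) (11.144, 47.5819) (27.5548, 55.9041) (28.3276, 69) (0, 69)]  |A|=492.8259
10. canonical 5-gon: [(0, 53.7052) (11.144, 47.5819) (27.5548, 55.9041) (28.3276, 69) (0, 69)]
11. shoelace: 492.8259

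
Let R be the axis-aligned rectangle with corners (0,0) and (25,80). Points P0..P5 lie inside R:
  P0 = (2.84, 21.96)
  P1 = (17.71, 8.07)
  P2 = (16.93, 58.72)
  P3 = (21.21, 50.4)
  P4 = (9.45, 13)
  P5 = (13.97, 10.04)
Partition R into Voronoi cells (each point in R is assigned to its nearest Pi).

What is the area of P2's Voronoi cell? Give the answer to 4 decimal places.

1. box [0,25]×[0,80]: [(0, 0) (25, 0) (25, 80) (0, 80)]
2. ⊥bis P2·P0 via (9.885,40.34): [(0, 44.1289) (25, 34.5465) (25, 80) (0, 80)]  |A|=1016.558
3. ⊥bis P2·P1 via (17.32,33.395): [(0, 44.1289) (25, 34.5465) (25, 80) (0, 80)]  |A|=1016.558
4. ⊥bis P2·P3 via (19.07,54.56): [(0, 44.75) (25, 57.6105) (25, 80) (0, 80)]  |A|=720.494
5. ⊥bis P2·P4 via (13.19,35.86): [(0, 44.75) (25, 57.6105) (25, 80) (0, 80)]  |A|=720.494
6. ⊥bis P2·P5 via (15.45,34.38): [(0, 44.75) (25, 57.6105) (25, 80) (0, 80)]  |A|=720.494
7. canonical 4-gon: [(0, 44.75) (25, 57.6105) (25, 80) (0, 80)]
8. shoelace: 720.494

Area of P2's cell: 720.4940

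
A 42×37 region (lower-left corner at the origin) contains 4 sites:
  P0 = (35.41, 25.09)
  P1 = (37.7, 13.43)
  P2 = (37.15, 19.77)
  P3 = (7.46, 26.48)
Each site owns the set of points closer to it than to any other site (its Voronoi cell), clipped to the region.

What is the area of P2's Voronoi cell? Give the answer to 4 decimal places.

1. box [0,42]×[0,37]: [(0, 0) (42, 0) (42, 37) (0, 37)]
2. ⊥bis P2·P0 via (36.28,22.43): [(0, 10.564) (0, 0) (42, 0) (42, 24.3008)]  |A|=732.1611
3. ⊥bis P2·P1 via (37.425,16.6): [(11.607, 14.3603) (42, 16.9969) (42, 24.3008)]  |A|=110.9942
4. ⊥bis P2·P3 via (22.305,23.125): [(21.0199, 17.4389) (20.4985, 15.1316) (42, 16.9969) (42, 24.3008)]  |A|=100.9377
5. canonical 4-gon: [(21.0199, 17.4389) (20.4985, 15.1316) (42, 16.9969) (42, 24.3008)]
6. shoelace: 100.9377

Area of P2's cell: 100.9377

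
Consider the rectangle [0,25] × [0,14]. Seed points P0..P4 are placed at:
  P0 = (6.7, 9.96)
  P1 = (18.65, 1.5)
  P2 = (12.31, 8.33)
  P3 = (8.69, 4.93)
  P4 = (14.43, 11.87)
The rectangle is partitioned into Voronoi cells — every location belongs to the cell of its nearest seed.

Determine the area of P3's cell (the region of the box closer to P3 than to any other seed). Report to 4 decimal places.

Area of P3's cell: 80.6353

1. box [0,25]×[0,14]: [(0, 0) (25, 0) (25, 14) (0, 14)]
2. ⊥bis P3·P0 via (7.695,7.445): [(0, 4.4007) (0, 0) (25, 0) (25, 14) (24.2637, 14)]  |A|=233.5424
3. ⊥bis P3·P1 via (13.67,3.215): [(16.299, 10.849) (0, 4.4007) (0, 0) (12.5628, 0)]  |A|=104.0098
4. ⊥bis P3·P2 via (10.5,6.63): [(13.68, 3.2442) (9.182, 8.0333) (0, 4.4007) (0, 0) (12.5628, 0)]  |A|=80.6353
5. ⊥bis P3·P4 via (11.56,8.4): [(13.68, 3.2442) (9.182, 8.0333) (0, 4.4007) (0, 0) (12.5628, 0)]  |A|=80.6353
6. canonical 5-gon: [(13.68, 3.2442) (9.182, 8.0333) (0, 4.4007) (0, 0) (12.5628, 0)]
7. shoelace: 80.6353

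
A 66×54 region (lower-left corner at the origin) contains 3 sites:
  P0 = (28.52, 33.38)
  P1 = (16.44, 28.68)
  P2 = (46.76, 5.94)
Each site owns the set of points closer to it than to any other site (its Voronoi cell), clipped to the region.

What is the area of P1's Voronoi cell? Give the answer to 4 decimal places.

Area of P1's cell: 1187.1231

1. box [0,66]×[0,54]: [(0, 0) (66, 0) (66, 54) (0, 54)]
2. ⊥bis P1·P0 via (22.48,31.03): [(0, 0) (34.5529, 0) (13.543, 54) (0, 54)]  |A|=1298.59
3. ⊥bis P1·P2 via (31.6,17.31): [(0, 0) (18.6175, 0) (29.1099, 13.9898) (13.543, 54) (0, 54)]  |A|=1187.1231
4. canonical 5-gon: [(0, 0) (18.6175, 0) (29.1099, 13.9898) (13.543, 54) (0, 54)]
5. shoelace: 1187.1231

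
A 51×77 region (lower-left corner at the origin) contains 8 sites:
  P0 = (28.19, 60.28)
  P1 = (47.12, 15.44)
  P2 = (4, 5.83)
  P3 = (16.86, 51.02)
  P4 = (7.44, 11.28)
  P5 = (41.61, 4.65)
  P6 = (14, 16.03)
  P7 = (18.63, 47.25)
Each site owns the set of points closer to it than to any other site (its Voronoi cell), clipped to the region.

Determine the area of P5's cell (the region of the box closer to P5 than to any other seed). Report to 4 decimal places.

1. box [0,51]×[0,77]: [(0, 0) (51, 0) (51, 77) (0, 77)]
2. ⊥bis P5·P0 via (34.9,32.465): [(0, 24.0458) (0, 0) (51, 0) (51, 36.3489)]  |A|=1540.0661
3. ⊥bis P5·P1 via (44.365,10.045): [(11.5103, 26.8225) (0, 24.0458) (0, 0) (51, 0) (51, 6.6568)]  |A|=953.7989
4. ⊥bis P5·P2 via (22.805,5.24): [(23.2934, 20.8054) (22.6406, 0) (51, 0) (51, 6.6568)]  |A|=387.233
5. ⊥bis P5·P3 via (29.235,27.835): [(23.2934, 20.8054) (22.6406, 0) (51, 0) (51, 6.6568)]  |A|=387.233
6. ⊥bis P5·P4 via (24.525,7.965): [(26.6808, 19.0756) (22.9796, 0) (51, 0) (51, 6.6568)]  |A|=348.1971
7. ⊥bis P5·P6 via (27.805,10.34): [(30.584, 17.0824) (23.5432, 0) (51, 0) (51, 6.6568)]  |A|=302.4664
8. ⊥bis P5·P7 via (30.12,25.95): [(30.584, 17.0824) (23.5432, 0) (51, 0) (51, 6.6568)]  |A|=302.4664
9. canonical 4-gon: [(30.584, 17.0824) (23.5432, 0) (51, 0) (51, 6.6568)]
10. shoelace: 302.4664

Area of P5's cell: 302.4664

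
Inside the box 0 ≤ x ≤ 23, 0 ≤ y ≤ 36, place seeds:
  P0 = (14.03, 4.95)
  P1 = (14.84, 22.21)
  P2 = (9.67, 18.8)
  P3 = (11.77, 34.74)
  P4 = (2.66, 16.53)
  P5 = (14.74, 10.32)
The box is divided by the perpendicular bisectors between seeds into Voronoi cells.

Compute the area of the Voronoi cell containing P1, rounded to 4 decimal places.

Area of P1's cell: 153.8190

1. box [0,23]×[0,36]: [(0, 0) (23, 0) (23, 36) (0, 36)]
2. ⊥bis P1·P0 via (14.435,13.58): [(0, 14.2574) (23, 13.1781) (23, 36) (0, 36)]  |A|=512.492
3. ⊥bis P1·P2 via (12.255,20.505): [(16.8988, 13.4644) (23, 13.1781) (23, 36) (2.0349, 36)]  |A|=305.8513
4. ⊥bis P1·P3 via (13.305,28.475): [(7.8756, 27.1447) (16.8988, 13.4644) (23, 13.1781) (23, 30.8504)]  |A|=174.0832
5. ⊥bis P1·P4 via (8.75,19.37): [(7.8756, 27.1447) (16.8988, 13.4644) (23, 13.1781) (23, 30.8504)]  |A|=174.0832
6. ⊥bis P1·P5 via (14.79,16.265): [(7.8756, 27.1447) (15.0531, 16.2628) (23, 16.196) (23, 30.8504)]  |A|=153.819
7. canonical 4-gon: [(7.8756, 27.1447) (15.0531, 16.2628) (23, 16.196) (23, 30.8504)]
8. shoelace: 153.819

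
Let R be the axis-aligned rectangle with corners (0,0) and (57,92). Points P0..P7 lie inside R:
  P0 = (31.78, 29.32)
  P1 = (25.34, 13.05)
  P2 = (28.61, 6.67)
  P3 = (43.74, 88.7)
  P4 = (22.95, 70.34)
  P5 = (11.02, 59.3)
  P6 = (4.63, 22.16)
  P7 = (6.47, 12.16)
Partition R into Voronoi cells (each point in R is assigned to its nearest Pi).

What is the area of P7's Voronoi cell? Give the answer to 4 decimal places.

Area of P7's cell: 279.8946

1. box [0,57]×[0,92]: [(0, 0) (57, 0) (57, 92) (0, 92)]
2. ⊥bis P7·P0 via (19.125,20.74): [(0, 48.9483) (0, 0) (33.1866, 0)]  |A|=812.2125
3. ⊥bis P7·P1 via (15.905,12.605): [(15.2519, 26.4526) (0, 48.9483) (0, 0) (16.4995, 0)]  |A|=591.5042
4. ⊥bis P7·P2 via (17.54,9.415): [(16.2927, 4.3849) (15.2519, 26.4526) (0, 48.9483) (0, 0) (15.2054, 0)]  |A|=588.6669
5. ⊥bis P7·P3 via (25.105,50.43): [(16.2927, 4.3849) (15.2519, 26.4526) (0, 48.9483) (0, 0) (15.2054, 0)]  |A|=588.6669
6. ⊥bis P7·P4 via (14.71,41.25): [(16.2927, 4.3849) (15.2519, 26.4526) (2.9635, 44.5773) (0, 45.4167) (0, 0) (15.2054, 0)]  |A|=583.4341
7. ⊥bis P7·P5 via (8.745,35.73): [(16.2927, 4.3849) (15.2519, 26.4526) (8.9771, 35.7076) (0, 36.5741) (0, 0) (15.2054, 0)]  |A|=533.1249
8. ⊥bis P7·P6 via (5.55,17.16): [(16.2927, 4.3849) (15.6029, 19.0097) (0, 16.1388) (0, 0) (15.2054, 0)]  |A|=279.8946
9. canonical 5-gon: [(16.2927, 4.3849) (15.6029, 19.0097) (0, 16.1388) (0, 0) (15.2054, 0)]
10. shoelace: 279.8946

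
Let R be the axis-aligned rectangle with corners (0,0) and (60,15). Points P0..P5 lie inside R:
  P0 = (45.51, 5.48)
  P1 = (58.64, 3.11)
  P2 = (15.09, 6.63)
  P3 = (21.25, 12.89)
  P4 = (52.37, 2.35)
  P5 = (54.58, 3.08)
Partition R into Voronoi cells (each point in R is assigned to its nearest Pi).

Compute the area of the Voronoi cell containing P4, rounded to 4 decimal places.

Area of P4's cell: 33.1185

1. box [0,60]×[0,15]: [(0, 0) (60, 0) (60, 15) (0, 15)]
2. ⊥bis P4·P0 via (48.94,3.915): [(47.1537, 0) (60, 0) (60, 15) (53.9977, 15)]  |A|=141.3642
3. ⊥bis P4·P1 via (55.505,2.73): [(47.1537, 0) (55.8359, 0) (54.0177, 15) (53.9977, 15)]  |A|=65.2664
4. ⊥bis P4·P2 via (33.73,4.49): [(47.1537, 0) (55.8359, 0) (54.0177, 15) (53.9977, 15)]  |A|=65.2664
5. ⊥bis P4·P3 via (36.81,7.62): [(47.1537, 0) (55.8359, 0) (54.0177, 15) (53.9977, 15)]  |A|=65.2664
6. ⊥bis P4·P5 via (53.475,2.715): [(51.3407, 9.1765) (47.1537, 0) (54.3718, 0)]  |A|=33.1185
7. canonical 3-gon: [(51.3407, 9.1765) (47.1537, 0) (54.3718, 0)]
8. shoelace: 33.1185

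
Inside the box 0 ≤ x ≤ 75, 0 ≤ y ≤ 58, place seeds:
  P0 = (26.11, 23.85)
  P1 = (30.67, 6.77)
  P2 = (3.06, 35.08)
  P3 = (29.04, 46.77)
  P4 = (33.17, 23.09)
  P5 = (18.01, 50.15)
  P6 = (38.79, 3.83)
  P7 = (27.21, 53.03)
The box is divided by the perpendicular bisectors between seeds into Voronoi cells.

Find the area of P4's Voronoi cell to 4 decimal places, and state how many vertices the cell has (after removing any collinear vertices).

1. box [0,75]×[0,58]: [(0, 0) (75, 0) (75, 58) (0, 58)]
2. ⊥bis P4·P0 via (29.64,23.47): [(27.1135, 0) (75, 0) (75, 58) (33.3571, 58)]  |A|=2596.3527
3. ⊥bis P4·P1 via (31.92,14.93): [(28.7726, 15.4121) (75, 8.3307) (75, 58) (33.3571, 58)]  |A|=2034.7817
4. ⊥bis P4·P2 via (18.115,29.085): [(28.7726, 15.4121) (75, 8.3307) (75, 58) (33.3571, 58)]  |A|=2034.7817
5. ⊥bis P4·P3 via (31.105,34.93): [(30.8692, 34.8889) (28.7726, 15.4121) (75, 8.3307) (75, 42.5857)]  |A|=1213.4517
6. ⊥bis P4·P5 via (25.59,36.62): [(30.8692, 34.8889) (28.7726, 15.4121) (75, 8.3307) (75, 42.5857)]  |A|=1213.4517
7. ⊥bis P4·P6 via (35.98,13.46): [(30.8692, 34.8889) (28.7726, 15.4121) (37.8858, 14.0161) (75, 24.8459) (75, 42.5857)]  |A|=906.9785
8. ⊥bis P4·P7 via (30.19,38.06): [(30.8692, 34.8889) (28.7726, 15.4121) (37.8858, 14.0161) (75, 24.8459) (75, 42.5857)]  |A|=906.9785
9. canonical 5-gon: [(30.8692, 34.8889) (28.7726, 15.4121) (37.8858, 14.0161) (75, 24.8459) (75, 42.5857)]
10. shoelace: 906.9785

Area of P4's cell: 906.9785 (5 vertices)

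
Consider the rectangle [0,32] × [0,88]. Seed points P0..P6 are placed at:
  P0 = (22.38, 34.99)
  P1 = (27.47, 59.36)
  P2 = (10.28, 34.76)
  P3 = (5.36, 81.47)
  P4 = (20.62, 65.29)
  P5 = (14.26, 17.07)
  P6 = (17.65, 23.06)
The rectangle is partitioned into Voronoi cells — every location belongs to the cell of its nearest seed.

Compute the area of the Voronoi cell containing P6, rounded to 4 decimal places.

1. box [0,32]×[0,88]: [(0, 0) (32, 0) (32, 88) (0, 88)]
2. ⊥bis P6·P0 via (20.015,29.025): [(0, 36.9605) (0, 0) (32, 0) (32, 24.2732)]  |A|=979.7397
3. ⊥bis P6·P1 via (22.56,41.21): [(0, 36.9605) (0, 0) (32, 0) (32, 24.2732)]  |A|=979.7397
4. ⊥bis P6·P2 via (13.965,28.91): [(16.4141, 30.4527) (0, 20.1132) (0, 0) (32, 0) (32, 24.2732)]  |A|=841.4734
5. ⊥bis P6·P3 via (11.505,52.265): [(16.4141, 30.4527) (0, 20.1132) (0, 0) (32, 0) (32, 24.2732)]  |A|=841.4734
6. ⊥bis P6·P4 via (19.135,44.175): [(16.4141, 30.4527) (0, 20.1132) (0, 0) (32, 0) (32, 24.2732)]  |A|=841.4734
7. ⊥bis P6·P5 via (15.955,20.065): [(16.4141, 30.4527) (7.5104, 24.8442) (32, 10.9844) (32, 24.2732)]  |A|=233.9353
8. canonical 4-gon: [(16.4141, 30.4527) (7.5104, 24.8442) (32, 10.9844) (32, 24.2732)]
9. shoelace: 233.9353

Area of P6's cell: 233.9353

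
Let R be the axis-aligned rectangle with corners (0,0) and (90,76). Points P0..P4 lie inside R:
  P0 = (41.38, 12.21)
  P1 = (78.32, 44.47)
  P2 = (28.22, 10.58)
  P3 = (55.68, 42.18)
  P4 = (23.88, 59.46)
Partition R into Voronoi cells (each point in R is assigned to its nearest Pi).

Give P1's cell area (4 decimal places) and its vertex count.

1. box [0,90]×[0,76]: [(0, 0) (90, 0) (90, 76) (0, 76)]
2. ⊥bis P1·P0 via (59.85,28.34): [(84.5996, 0) (90, 0) (90, 76) (18.2281, 76)]  |A|=2932.5479
3. ⊥bis P1·P2 via (53.27,27.525): [(28.2143, 64.5651) (84.5996, 0) (90, 0) (90, 76) (20.4792, 76)]  |A|=2919.6773
4. ⊥bis P1·P3 via (67,43.325): [(69.6509, 17.1173) (84.5996, 0) (90, 0) (90, 76) (63.695, 76)]  |A|=1593.943
5. ⊥bis P1·P4 via (51.1,51.965): [(69.6509, 17.1173) (84.5996, 0) (90, 0) (90, 76) (63.695, 76)]  |A|=1593.943
6. canonical 5-gon: [(69.6509, 17.1173) (84.5996, 0) (90, 0) (90, 76) (63.695, 76)]
7. shoelace: 1593.943

Area of P1's cell: 1593.9430 (5 vertices)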